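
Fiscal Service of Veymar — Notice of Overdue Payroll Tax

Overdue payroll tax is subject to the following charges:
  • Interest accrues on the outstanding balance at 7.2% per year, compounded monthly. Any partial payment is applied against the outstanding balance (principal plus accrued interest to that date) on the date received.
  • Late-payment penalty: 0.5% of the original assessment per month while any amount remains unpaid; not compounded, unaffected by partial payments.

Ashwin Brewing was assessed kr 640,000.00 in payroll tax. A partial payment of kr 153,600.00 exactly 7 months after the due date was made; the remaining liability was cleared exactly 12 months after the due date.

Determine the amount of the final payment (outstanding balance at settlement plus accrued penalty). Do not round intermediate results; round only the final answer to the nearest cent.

Monthly rate = 7.2% ÷ 12 = 0.6%
Balance at month 7: kr 640,000.0000 × (1 + 0.006)^7 = kr 667,368.7075…
After kr 153,600.00 payment: kr 667,368.7075… − kr 153,600.00 = kr 513,768.7075…
Balance at month 12: kr 513,768.7075… × (1 + 0.006)^5 = kr 529,367.8386…
Penalty: 12 × 0.5% × kr 640,000.00 = kr 38,400.00
Final settlement = outstanding balance + penalty = kr 529,367.8386… + kr 38,400.00 = kr 567,767.84

kr 567,767.84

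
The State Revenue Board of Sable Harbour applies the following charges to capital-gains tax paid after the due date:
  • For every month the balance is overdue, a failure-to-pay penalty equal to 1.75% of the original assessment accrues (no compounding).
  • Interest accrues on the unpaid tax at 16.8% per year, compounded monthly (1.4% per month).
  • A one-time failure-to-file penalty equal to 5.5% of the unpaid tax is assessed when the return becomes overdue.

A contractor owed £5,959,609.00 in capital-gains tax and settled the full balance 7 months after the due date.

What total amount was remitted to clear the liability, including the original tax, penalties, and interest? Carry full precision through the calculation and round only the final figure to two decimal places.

£7,626,591.47

Failure-to-file penalty: 5.5% × £5,959,609.00 = £327,778.50…
Failure-to-pay penalty: 7 × 1.75% × £5,959,609.00 = £730,052.10…
Interest: £5,959,609.00 × ((1 + 0.014)^7 − 1) = £5,959,609.00 × 0.1022134… = £609,151.8742…
Total = £5,959,609.00 + £1,057,830.5975 + £609,151.8742… = £7,626,591.47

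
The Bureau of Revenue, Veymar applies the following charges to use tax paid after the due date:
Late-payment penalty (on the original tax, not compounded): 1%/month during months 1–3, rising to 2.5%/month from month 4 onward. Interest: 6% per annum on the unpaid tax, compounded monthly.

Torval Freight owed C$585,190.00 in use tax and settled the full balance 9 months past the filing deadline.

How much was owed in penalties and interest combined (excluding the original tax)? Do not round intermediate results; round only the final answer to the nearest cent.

Penalty, months 1–3: 3 × 1% × C$585,190.00 = C$17,555.70
Penalty, months 4–9: 6 × 2.5% × C$585,190.00 = C$87,778.50
Interest (6%/yr ÷ 12 = 0.5%/month): C$585,190.00 × ((1 + 0.005)^9 − 1) = C$26,866.4118…
Penalties + interest = C$105,334.2000 + C$26,866.4118… = C$132,200.61

C$132,200.61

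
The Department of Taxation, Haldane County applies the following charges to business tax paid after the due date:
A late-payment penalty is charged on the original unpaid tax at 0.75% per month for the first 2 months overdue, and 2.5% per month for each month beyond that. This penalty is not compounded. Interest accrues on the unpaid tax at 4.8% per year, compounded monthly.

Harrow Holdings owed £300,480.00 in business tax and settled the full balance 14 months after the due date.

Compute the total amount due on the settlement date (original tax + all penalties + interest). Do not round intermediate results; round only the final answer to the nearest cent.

Penalty, months 1–2: 2 × 0.75% × £300,480.00 = £4,507.20
Penalty, months 3–14: 12 × 2.5% × £300,480.00 = £90,144.00
Interest (4.8%/yr ÷ 12 = 0.4%/month): £300,480.00 × ((1 + 0.004)^14 − 1) = £17,271.4565…
Total = £300,480.00 + £94,651.2000 + £17,271.4565… = £412,402.66

£412,402.66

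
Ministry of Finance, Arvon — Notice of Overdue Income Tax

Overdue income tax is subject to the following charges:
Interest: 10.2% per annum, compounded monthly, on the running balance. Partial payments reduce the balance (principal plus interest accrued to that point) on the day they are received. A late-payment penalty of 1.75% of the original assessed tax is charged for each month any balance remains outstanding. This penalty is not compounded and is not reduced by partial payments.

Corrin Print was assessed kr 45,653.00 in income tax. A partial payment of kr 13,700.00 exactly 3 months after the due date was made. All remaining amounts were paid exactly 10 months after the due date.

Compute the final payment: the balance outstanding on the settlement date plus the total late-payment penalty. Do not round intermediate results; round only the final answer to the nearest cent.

kr 43,138.39

Monthly rate = 10.2% ÷ 12 = 0.85%
Balance at month 3: kr 45,653.0000 × (1 + 0.0085)^3 = kr 46,827.0748…
After kr 13,700.00 payment: kr 46,827.0748… − kr 13,700.00 = kr 33,127.0748…
Balance at month 10: kr 33,127.0748… × (1 + 0.0085)^7 = kr 35,149.1160…
Penalty: 10 × 1.75% × kr 45,653.00 = kr 7,989.28…
Final settlement = outstanding balance + penalty = kr 35,149.1160… + kr 7,989.28… = kr 43,138.39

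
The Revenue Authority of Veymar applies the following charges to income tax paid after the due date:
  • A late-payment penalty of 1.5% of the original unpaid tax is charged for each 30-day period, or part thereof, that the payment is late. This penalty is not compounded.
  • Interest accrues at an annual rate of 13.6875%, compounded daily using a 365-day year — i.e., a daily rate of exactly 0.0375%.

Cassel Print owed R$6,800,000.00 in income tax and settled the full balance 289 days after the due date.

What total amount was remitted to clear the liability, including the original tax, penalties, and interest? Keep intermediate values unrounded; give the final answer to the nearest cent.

R$8,598,212.07

Penalty periods: ⌈289/30⌉ = 10; penalty = 10 × 1.5% × R$6,800,000.00 = R$1,020,000.00
Interest: R$6,800,000.00 × ((1 + 0.000375)^289 − 1) = R$6,800,000.00 × 0.11444295… = R$778,212.0684…
Total = R$6,800,000.00 + R$1,020,000.0000 + R$778,212.0684… = R$8,598,212.07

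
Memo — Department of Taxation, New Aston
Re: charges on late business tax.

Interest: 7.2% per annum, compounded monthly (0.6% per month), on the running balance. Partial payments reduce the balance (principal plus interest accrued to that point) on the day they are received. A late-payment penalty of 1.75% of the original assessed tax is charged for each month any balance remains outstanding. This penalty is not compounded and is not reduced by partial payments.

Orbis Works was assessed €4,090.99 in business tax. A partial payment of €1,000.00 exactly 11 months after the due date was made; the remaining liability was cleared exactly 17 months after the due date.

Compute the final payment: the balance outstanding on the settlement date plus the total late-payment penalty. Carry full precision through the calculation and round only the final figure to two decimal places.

Balance at month 11: €4,090.9900 × (1 + 0.006)^11 = €4,369.2431…
After €1,000.00 payment: €4,369.2431… − €1,000.00 = €3,369.2431…
Balance at month 17: €3,369.2431… × (1 + 0.006)^6 = €3,492.3698…
Penalty: 17 × 1.75% × €4,090.99 = €1,217.07…
Final settlement = outstanding balance + penalty = €3,492.3698… + €1,217.07… = €4,709.44

€4,709.44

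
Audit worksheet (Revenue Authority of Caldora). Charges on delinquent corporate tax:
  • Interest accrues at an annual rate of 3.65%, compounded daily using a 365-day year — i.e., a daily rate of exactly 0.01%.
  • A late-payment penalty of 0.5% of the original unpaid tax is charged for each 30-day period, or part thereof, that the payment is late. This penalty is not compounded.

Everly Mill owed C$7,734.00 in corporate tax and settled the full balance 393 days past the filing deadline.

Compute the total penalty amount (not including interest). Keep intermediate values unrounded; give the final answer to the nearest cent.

Penalty periods: ⌈393/30⌉ = 14; penalty = 14 × 0.5% × C$7,734.00 = C$541.38

C$541.38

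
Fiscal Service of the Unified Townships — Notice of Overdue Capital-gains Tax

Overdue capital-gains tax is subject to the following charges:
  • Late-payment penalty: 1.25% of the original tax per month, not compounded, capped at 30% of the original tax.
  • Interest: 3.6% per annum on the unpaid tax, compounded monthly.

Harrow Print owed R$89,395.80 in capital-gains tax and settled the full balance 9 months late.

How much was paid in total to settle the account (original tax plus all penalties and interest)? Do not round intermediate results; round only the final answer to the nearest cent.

R$101,895.68

Penalty: 9 × 1.25% × R$89,395.80 = R$10,057.03… (below the 30% cap of R$26,818.74)
Interest (3.6%/yr ÷ 12 = 0.3%/month): R$89,395.80 × ((1 + 0.003)^9 − 1) = R$2,442.8545…
Total = R$89,395.80 + R$10,057.0275 + R$2,442.8545… = R$101,895.68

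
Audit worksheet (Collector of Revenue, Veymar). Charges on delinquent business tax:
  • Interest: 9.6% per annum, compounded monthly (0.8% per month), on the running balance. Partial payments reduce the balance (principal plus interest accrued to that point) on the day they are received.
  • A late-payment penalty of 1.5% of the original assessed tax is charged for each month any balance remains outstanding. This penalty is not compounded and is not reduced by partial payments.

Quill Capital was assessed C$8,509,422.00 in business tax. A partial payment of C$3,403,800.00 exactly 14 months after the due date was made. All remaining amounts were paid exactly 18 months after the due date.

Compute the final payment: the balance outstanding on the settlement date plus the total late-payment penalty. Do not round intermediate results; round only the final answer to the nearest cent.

C$8,605,275.58

Balance at month 14: C$8,509,422.0000 × (1 + 0.008)^14 = C$9,513,657.4761…
After C$3,403,800.00 payment: C$9,513,657.4761… − C$3,403,800.00 = C$6,109,857.4761…
Balance at month 18: C$6,109,857.4761… × (1 + 0.008)^4 = C$6,307,731.6386…
Penalty: 18 × 1.5% × C$8,509,422.00 = C$2,297,543.94
Final settlement = outstanding balance + penalty = C$6,307,731.6386… + C$2,297,543.94 = C$8,605,275.58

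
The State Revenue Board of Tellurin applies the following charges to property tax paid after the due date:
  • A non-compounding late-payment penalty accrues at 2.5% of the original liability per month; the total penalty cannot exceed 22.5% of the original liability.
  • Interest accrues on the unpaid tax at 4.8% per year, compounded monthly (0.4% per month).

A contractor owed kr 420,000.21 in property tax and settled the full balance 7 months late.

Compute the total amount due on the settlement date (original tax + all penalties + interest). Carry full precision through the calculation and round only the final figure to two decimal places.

Penalty: 7 × 2.5% × kr 420,000.21 = kr 73,500.04… (below the 22.5% cap of kr 94,500.05…)
Interest: kr 420,000.21 × ((1 + 0.004)^7 − 1) = kr 420,000.21 × 0.0283382… = kr 11,902.0705…
Total = kr 420,000.21 + kr 73,500.0368… + kr 11,902.0705… = kr 505,402.32

kr 505,402.32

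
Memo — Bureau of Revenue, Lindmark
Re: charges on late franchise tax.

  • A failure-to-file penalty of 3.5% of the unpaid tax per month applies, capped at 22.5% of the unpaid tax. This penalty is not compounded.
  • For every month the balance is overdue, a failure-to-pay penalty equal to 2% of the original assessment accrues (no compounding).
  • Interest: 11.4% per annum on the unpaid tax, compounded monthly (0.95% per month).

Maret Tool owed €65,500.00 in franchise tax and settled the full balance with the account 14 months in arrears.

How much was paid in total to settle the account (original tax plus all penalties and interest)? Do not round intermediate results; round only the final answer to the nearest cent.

Failure-to-file: 14 × 3.5% × €65,500.00 = €32,095.00, capped at 22.5% × €65,500.00 = €14,737.50
Failure-to-pay penalty: 14 × 2% × €65,500.00 = €18,340.00
Interest: €65,500.00 × ((1 + 0.0095)^14 − 1) = €65,500.00 × 0.1415331… = €9,270.4210…
Total = €65,500.00 + €33,077.5000 + €9,270.4210… = €107,847.92

€107,847.92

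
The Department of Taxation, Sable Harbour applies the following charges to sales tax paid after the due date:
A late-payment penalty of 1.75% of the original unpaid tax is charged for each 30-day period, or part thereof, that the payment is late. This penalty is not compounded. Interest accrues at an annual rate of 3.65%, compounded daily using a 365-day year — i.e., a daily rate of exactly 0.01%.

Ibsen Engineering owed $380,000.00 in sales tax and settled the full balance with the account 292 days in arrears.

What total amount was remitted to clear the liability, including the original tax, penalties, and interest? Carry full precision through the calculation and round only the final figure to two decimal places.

$457,759.02

Penalty periods: ⌈292/30⌉ = 10; penalty = 10 × 1.75% × $380,000.00 = $66,500.00
Interest: $380,000.00 × ((1 + 0.0001)^292 − 1) = $380,000.00 × 0.02962900… = $11,259.0188…
Total = $380,000.00 + $66,500.0000 + $11,259.0188… = $457,759.02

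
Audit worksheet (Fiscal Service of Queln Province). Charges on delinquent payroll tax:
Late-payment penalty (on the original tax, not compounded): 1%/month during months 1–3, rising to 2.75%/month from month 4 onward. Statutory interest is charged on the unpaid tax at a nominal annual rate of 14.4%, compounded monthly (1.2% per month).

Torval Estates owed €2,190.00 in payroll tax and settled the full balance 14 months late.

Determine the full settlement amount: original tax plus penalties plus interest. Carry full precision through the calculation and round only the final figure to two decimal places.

€3,316.22

Penalty, months 1–3: 3 × 1% × €2,190.00 = €65.70
Penalty, months 4–14: 11 × 2.75% × €2,190.00 = €662.48…
Interest: €2,190.00 × ((1 + 0.012)^14 − 1) = €2,190.00 × 0.1817543… = €398.0418…
Total = €2,190.00 + €728.1750 + €398.0418… = €3,316.22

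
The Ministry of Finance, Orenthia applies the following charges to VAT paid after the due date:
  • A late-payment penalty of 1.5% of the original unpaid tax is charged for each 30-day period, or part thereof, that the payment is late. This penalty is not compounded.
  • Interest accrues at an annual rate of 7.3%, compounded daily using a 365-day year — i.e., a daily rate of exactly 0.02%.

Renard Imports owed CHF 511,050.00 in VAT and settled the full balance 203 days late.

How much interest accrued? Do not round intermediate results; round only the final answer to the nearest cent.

Interest: CHF 511,050.00 × ((1 + 0.0002)^203 − 1) = CHF 511,050.00 × 0.04143122… = CHF 21,173.4252…

CHF 21,173.43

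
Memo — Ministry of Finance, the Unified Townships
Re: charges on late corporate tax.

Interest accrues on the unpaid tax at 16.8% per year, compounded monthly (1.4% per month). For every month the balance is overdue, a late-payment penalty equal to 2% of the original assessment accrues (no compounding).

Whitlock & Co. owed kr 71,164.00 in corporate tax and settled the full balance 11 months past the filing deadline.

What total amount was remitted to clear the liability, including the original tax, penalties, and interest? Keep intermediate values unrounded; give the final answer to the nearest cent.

kr 98,579.62

Late-payment penalty = 2% × kr 71,164.00 × 11 mo = kr 15,656.08
Interest: kr 71,164.00 × ((1 + 0.014)^11 − 1) = kr 71,164.00 × 0.1652457… = kr 11,759.5442…
Total = kr 71,164.00 + kr 15,656.0800 + kr 11,759.5442… = kr 98,579.62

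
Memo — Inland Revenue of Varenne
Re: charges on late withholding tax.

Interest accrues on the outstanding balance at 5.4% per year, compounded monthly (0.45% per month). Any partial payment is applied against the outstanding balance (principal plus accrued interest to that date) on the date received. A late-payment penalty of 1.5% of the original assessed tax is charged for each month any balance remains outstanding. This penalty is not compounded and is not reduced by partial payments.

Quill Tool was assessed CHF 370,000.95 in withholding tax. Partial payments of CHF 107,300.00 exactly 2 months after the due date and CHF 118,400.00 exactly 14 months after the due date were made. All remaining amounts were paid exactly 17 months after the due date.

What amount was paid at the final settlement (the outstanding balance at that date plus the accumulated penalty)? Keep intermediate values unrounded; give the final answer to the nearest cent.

Balance at month 2: CHF 370,000.9500 × (1 + 0.0045)^2 = CHF 373,338.4511…
After CHF 107,300.00 payment: CHF 373,338.4511… − CHF 107,300.00 = CHF 266,038.4511…
Balance at month 14: CHF 266,038.4511… × (1 + 0.0045)^12 = CHF 280,765.4756…
After CHF 118,400.00 payment: CHF 280,765.4756… − CHF 118,400.00 = CHF 162,365.4756…
Balance at month 17: CHF 162,365.4756… × (1 + 0.0045)^3 = CHF 164,567.2880…
Penalty: 17 × 1.5% × CHF 370,000.95 = CHF 94,350.24…
Final settlement = outstanding balance + penalty = CHF 164,567.2880… + CHF 94,350.24… = CHF 258,917.53

CHF 258,917.53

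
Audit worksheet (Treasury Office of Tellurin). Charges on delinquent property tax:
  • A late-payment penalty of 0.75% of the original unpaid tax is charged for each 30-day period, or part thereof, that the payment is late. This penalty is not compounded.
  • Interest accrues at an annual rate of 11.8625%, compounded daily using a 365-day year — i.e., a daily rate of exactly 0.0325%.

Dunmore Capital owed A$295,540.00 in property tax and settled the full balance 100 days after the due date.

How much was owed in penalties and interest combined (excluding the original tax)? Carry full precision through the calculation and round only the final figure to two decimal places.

Penalty periods: ⌈100/30⌉ = 4; penalty = 4 × 0.75% × A$295,540.00 = A$8,866.20
Interest: A$295,540.00 × ((1 + 0.000325)^100 − 1) = A$295,540.00 × 0.03302844… = A$9,761.2248…
Penalties + interest = A$8,866.2000 + A$9,761.2248… = A$18,627.42

A$18,627.42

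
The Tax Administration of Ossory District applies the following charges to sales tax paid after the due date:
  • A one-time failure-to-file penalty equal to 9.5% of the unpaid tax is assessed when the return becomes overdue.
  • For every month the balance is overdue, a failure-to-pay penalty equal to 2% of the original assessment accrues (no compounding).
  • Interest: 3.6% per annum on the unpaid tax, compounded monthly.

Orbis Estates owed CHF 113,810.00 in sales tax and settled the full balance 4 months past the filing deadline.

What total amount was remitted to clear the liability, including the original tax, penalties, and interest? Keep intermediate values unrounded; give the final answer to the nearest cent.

Failure-to-file penalty: 9.5% × CHF 113,810.00 = CHF 10,811.95
Failure-to-pay penalty: 4 × 2% × CHF 113,810.00 = CHF 9,104.80
Interest (3.6%/yr ÷ 12 = 0.3%/month): CHF 113,810.00 × ((1 + 0.003)^4 − 1) = CHF 1,371.8780…
Total = CHF 113,810.00 + CHF 19,916.7500 + CHF 1,371.8780… = CHF 135,098.63

CHF 135,098.63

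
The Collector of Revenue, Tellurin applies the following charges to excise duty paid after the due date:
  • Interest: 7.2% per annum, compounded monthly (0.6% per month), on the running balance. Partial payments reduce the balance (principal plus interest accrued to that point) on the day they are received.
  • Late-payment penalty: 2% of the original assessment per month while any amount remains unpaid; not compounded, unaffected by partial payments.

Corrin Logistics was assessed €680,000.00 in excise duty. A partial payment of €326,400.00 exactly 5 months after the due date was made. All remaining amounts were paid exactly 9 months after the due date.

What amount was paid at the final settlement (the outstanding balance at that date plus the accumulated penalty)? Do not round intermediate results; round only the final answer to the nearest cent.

€505,709.34

Balance at month 5: €680,000.0000 × (1 + 0.006)^5 = €700,646.2732…
After €326,400.00 payment: €700,646.2732… − €326,400.00 = €374,246.2732…
Balance at month 9: €374,246.2732… × (1 + 0.006)^4 = €383,309.3448…
Penalty: 9 × 2% × €680,000.00 = €122,400.00
Final settlement = outstanding balance + penalty = €383,309.3448… + €122,400.00 = €505,709.34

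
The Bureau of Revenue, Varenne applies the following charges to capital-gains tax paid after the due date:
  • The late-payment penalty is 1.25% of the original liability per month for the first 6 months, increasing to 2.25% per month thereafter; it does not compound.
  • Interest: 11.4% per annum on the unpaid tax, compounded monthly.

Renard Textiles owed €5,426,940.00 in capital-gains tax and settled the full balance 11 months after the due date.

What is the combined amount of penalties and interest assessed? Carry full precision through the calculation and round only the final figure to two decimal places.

Penalty, months 1–6: 6 × 1.25% × €5,426,940.00 = €407,020.50
Penalty, months 7–11: 5 × 2.25% × €5,426,940.00 = €610,530.75
Interest (11.4%/yr ÷ 12 = 0.95%/month): €5,426,940.00 × ((1 + 0.0095)^11 − 1) = €594,835.7184…
Penalties + interest = €1,017,551.2500 + €594,835.7184… = €1,612,386.97

€1,612,386.97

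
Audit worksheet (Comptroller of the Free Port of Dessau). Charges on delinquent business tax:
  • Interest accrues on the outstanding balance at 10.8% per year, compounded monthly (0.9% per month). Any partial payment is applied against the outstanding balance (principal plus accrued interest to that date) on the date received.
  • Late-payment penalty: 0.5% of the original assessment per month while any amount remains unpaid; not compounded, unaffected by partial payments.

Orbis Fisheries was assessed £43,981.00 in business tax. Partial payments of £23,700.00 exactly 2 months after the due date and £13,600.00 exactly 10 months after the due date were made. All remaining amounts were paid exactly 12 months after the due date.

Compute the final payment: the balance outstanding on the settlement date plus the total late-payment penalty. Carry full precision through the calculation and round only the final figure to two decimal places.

Balance at month 2: £43,981.0000 × (1 + 0.009)^2 = £44,776.2205…
After £23,700.00 payment: £44,776.2205… − £23,700.00 = £21,076.2205…
Balance at month 10: £21,076.2205… × (1 + 0.009)^8 = £22,642.3794…
After £13,600.00 payment: £22,642.3794… − £13,600.00 = £9,042.3794…
Balance at month 12: £9,042.3794… × (1 + 0.009)^2 = £9,205.8746…
Penalty: 12 × 0.5% × £43,981.00 = £2,638.86
Final settlement = outstanding balance + penalty = £9,205.8746… + £2,638.86 = £11,844.73

£11,844.73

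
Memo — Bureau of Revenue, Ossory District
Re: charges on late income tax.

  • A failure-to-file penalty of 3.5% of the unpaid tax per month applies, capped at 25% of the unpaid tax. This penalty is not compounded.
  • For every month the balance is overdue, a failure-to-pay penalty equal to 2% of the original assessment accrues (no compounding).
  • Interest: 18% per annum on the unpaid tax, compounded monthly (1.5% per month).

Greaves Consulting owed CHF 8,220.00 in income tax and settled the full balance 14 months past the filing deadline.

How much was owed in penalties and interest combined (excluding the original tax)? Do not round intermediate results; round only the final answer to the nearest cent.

CHF 6,261.63

Failure-to-file: 14 × 3.5% × CHF 8,220.00 = CHF 4,027.80, capped at 25% × CHF 8,220.00 = CHF 2,055.00
Failure-to-pay penalty: 14 × 2% × CHF 8,220.00 = CHF 2,301.60
Interest: CHF 8,220.00 × ((1 + 0.015)^14 − 1) = CHF 8,220.00 × 0.2317557… = CHF 1,905.0321…
Penalties + interest = CHF 4,356.6000 + CHF 1,905.0321… = CHF 6,261.63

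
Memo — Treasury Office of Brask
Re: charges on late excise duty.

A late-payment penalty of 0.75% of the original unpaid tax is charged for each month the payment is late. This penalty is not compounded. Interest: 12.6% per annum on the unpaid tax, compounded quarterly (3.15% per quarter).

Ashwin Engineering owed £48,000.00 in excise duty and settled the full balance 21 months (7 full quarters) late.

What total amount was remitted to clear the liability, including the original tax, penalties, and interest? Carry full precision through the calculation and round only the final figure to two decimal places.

£67,198.38

Late-payment penalty: 21 × 0.75% × £48,000.00 = £7,560.00
Interest: £48,000.00 × ((1 + 0.0315)^7 − 1) = £48,000.00 × 0.2424663… = £11,638.3835…
Total = £48,000.00 + £7,560.0000 + £11,638.3835… = £67,198.38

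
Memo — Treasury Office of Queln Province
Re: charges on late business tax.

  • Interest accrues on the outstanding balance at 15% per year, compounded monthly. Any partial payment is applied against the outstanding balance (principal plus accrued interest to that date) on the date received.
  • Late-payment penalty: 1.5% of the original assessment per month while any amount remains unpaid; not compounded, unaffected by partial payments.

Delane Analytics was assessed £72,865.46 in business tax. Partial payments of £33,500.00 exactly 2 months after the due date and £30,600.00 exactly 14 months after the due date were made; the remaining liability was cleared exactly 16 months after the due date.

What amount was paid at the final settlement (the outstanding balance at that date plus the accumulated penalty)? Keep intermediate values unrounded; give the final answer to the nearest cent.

£35,142.26

Monthly rate = 15% ÷ 12 = 1.25%
Balance at month 2: £72,865.4600 × (1 + 0.0125)^2 = £74,698.4817…
After £33,500.00 payment: £74,698.4817… − £33,500.00 = £41,198.4817…
Balance at month 14: £41,198.4817… × (1 + 0.0125)^12 = £47,821.3238…
After £30,600.00 payment: £47,821.3238… − £30,600.00 = £17,221.3238…
Balance at month 16: £17,221.3238… × (1 + 0.0125)^2 = £17,654.5477…
Penalty: 16 × 1.5% × £72,865.46 = £17,487.71…
Final settlement = outstanding balance + penalty = £17,654.5477… + £17,487.71… = £35,142.26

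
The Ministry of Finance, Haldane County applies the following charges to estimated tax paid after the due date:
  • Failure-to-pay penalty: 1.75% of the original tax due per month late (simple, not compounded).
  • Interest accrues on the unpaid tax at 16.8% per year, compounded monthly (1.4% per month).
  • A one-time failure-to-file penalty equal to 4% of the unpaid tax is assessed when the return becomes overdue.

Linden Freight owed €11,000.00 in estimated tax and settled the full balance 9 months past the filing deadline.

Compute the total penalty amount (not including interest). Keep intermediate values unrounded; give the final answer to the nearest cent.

€2,172.50

Failure-to-file penalty: 4% × €11,000.00 = €440.00
Failure-to-pay penalty: 9 × 1.75% × €11,000.00 = €1,732.50
Total penalty = €440.00 + €1,732.50 = €2,172.50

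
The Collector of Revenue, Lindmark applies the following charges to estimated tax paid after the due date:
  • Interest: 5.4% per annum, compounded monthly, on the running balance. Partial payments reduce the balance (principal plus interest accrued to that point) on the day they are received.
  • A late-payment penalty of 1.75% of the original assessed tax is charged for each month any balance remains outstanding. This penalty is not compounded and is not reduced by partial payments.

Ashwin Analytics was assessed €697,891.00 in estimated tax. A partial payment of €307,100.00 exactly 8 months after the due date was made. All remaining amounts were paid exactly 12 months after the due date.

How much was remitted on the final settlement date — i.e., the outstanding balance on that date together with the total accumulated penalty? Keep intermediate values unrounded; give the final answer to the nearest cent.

Monthly rate = 5.4% ÷ 12 = 0.45%
Balance at month 8: €697,891.0000 × (1 + 0.0045)^8 = €723,414.3616…
After €307,100.00 payment: €723,414.3616… − €307,100.00 = €416,314.3616…
Balance at month 12: €416,314.3616… × (1 + 0.0045)^4 = €423,858.7543…
Penalty: 12 × 1.75% × €697,891.00 = €146,557.11
Final settlement = outstanding balance + penalty = €423,858.7543… + €146,557.11 = €570,415.86

€570,415.86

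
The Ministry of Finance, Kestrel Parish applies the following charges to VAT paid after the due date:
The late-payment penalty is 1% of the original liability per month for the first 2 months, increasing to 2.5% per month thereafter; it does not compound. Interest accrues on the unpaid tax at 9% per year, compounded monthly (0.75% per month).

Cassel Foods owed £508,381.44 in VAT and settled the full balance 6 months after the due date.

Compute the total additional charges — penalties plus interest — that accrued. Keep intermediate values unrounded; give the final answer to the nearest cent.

£84,316.20

Penalty, months 1–2: 2 × 1% × £508,381.44 = £10,167.63…
Penalty, months 3–6: 4 × 2.5% × £508,381.44 = £50,838.14…
Interest: £508,381.44 × ((1 + 0.0075)^6 − 1) = £508,381.44 × 0.0458522… = £23,310.4253…
Penalties + interest = £61,005.7728 + £23,310.4253… = £84,316.20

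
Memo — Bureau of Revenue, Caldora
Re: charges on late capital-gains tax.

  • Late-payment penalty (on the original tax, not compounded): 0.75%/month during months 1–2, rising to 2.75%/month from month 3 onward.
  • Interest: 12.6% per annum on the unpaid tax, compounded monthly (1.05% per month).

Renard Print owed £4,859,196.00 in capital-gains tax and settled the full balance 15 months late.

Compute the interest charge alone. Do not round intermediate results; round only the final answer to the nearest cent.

Interest: £4,859,196.00 × ((1 + 0.0105)^15 − 1) = £4,859,196.00 × 0.1696200… = £824,216.5879…

£824,216.59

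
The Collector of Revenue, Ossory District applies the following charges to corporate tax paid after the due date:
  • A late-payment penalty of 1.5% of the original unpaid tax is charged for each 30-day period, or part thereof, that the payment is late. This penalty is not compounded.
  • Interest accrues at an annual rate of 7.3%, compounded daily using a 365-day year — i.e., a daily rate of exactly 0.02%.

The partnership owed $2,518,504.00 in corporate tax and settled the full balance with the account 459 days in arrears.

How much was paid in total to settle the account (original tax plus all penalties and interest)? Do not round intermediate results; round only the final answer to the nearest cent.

Penalty periods: ⌈459/30⌉ = 16; penalty = 16 × 1.5% × $2,518,504.00 = $604,440.96
Interest: $2,518,504.00 × ((1 + 0.0002)^459 − 1) = $2,518,504.00 × 0.09613551… = $242,117.6660…
Total = $2,518,504.00 + $604,440.9600 + $242,117.6660… = $3,365,062.63

$3,365,062.63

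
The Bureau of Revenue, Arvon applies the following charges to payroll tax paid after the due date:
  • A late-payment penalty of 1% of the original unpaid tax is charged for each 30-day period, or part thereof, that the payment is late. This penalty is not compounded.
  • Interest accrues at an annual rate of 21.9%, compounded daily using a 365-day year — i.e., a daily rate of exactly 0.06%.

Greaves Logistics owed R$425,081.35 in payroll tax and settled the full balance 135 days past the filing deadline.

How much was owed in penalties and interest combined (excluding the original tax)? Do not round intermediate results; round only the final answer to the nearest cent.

Penalty periods: ⌈135/30⌉ = 5; penalty = 5 × 1% × R$425,081.35 = R$21,254.07…
Interest: R$425,081.35 × ((1 + 0.0006)^135 − 1) = R$425,081.35 × 0.08434456… = R$35,853.2982…
Penalties + interest = R$21,254.0675 + R$35,853.2982… = R$57,107.37

R$57,107.37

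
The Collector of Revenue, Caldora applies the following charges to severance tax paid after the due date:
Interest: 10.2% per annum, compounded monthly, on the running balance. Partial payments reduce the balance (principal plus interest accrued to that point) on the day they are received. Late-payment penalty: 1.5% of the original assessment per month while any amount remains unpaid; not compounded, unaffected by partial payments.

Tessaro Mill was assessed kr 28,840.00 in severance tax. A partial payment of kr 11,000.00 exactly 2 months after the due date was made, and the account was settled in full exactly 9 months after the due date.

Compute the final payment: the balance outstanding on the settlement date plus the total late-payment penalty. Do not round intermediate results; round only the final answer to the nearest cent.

kr 23,344.75

Monthly rate = 10.2% ÷ 12 = 0.85%
Balance at month 2: kr 28,840.0000 × (1 + 0.0085)^2 = kr 29,332.3637…
After kr 11,000.00 payment: kr 29,332.3637… − kr 11,000.00 = kr 18,332.3637…
Balance at month 9: kr 18,332.3637… × (1 + 0.0085)^7 = kr 19,451.3515…
Penalty: 9 × 1.5% × kr 28,840.00 = kr 3,893.40
Final settlement = outstanding balance + penalty = kr 19,451.3515… + kr 3,893.40 = kr 23,344.75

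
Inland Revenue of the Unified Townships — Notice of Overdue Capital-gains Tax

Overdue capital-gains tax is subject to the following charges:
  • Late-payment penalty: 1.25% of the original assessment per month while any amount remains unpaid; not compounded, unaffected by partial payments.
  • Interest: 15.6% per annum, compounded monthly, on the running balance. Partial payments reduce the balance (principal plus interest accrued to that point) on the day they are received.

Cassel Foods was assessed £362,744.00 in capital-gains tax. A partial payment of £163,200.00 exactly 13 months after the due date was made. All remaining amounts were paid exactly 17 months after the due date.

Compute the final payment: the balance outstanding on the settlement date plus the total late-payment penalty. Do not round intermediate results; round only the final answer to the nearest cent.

£357,044.95

Monthly rate = 15.6% ÷ 12 = 1.3%
Balance at month 13: £362,744.0000 × (1 + 0.013)^13 = £429,064.9387…
After £163,200.00 payment: £429,064.9387… − £163,200.00 = £265,864.9387…
Balance at month 17: £265,864.9387… × (1 + 0.013)^4 = £279,961.8466…
Penalty: 17 × 1.25% × £362,744.00 = £77,083.10
Final settlement = outstanding balance + penalty = £279,961.8466… + £77,083.10 = £357,044.95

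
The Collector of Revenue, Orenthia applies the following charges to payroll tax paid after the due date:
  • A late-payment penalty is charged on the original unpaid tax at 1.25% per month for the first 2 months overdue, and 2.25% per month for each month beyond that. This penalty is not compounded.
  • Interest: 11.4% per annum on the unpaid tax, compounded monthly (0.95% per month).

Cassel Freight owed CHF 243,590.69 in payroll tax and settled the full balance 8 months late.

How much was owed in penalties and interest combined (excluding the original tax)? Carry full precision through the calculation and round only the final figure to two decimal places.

CHF 58,114.79

Penalty, months 1–2: 2 × 1.25% × CHF 243,590.69 = CHF 6,089.77…
Penalty, months 3–8: 6 × 2.25% × CHF 243,590.69 = CHF 32,884.74…
Interest: CHF 243,590.69 × ((1 + 0.0095)^8 − 1) = CHF 243,590.69 × 0.0785756… = CHF 19,140.2816…
Penalties + interest = CHF 38,974.5104 + CHF 19,140.2816… = CHF 58,114.79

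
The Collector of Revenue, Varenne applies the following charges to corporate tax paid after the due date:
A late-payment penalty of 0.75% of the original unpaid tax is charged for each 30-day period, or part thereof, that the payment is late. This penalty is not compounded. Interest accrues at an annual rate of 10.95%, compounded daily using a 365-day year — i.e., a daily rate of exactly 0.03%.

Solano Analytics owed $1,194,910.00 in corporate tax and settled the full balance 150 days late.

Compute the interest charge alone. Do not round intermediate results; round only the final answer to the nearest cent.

Interest: $1,194,910.00 × ((1 + 0.0003)^150 − 1) = $1,194,910.00 × 0.04602080… = $54,990.7149…

$54,990.71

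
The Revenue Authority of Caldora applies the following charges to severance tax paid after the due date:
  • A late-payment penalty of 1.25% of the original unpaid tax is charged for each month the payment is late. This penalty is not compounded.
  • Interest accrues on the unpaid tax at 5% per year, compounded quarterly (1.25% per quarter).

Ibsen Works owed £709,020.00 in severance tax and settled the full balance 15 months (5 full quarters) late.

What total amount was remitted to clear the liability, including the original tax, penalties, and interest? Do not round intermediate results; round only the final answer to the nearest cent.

Late-payment penalty: 15 × 1.25% × £709,020.00 = £132,941.25
Interest: £709,020.00 × ((1 + 0.0125)^5 − 1) = £709,020.00 × 0.0640822… = £45,435.5286…
Total = £709,020.00 + £132,941.2500 + £45,435.5286… = £887,396.78

£887,396.78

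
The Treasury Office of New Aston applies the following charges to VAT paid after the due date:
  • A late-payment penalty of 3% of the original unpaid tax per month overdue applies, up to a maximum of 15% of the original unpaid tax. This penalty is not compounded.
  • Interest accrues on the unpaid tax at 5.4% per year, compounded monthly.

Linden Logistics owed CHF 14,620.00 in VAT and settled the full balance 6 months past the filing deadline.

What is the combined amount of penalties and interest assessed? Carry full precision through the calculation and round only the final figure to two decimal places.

CHF 2,592.21

Penalty (uncapped): 6 × 3% × CHF 14,620.00 = CHF 2,631.60; cap = 15% × CHF 14,620.00 = CHF 2,193.00 → penalty = CHF 2,193.00
Interest (5.4%/yr ÷ 12 = 0.45%/month): CHF 14,620.00 × ((1 + 0.0045)^6 − 1) = CHF 399.2076…
Penalties + interest = CHF 2,193.0000 + CHF 399.2076… = CHF 2,592.21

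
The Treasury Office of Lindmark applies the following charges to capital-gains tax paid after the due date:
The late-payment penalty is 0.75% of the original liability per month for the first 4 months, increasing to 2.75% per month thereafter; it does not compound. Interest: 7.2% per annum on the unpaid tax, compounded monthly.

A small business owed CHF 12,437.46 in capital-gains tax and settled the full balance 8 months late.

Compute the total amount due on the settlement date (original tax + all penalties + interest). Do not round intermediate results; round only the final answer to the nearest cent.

Penalty, months 1–4: 4 × 0.75% × CHF 12,437.46 = CHF 373.12…
Penalty, months 5–8: 4 × 2.75% × CHF 12,437.46 = CHF 1,368.12…
Interest (7.2%/yr ÷ 12 = 0.6%/month): CHF 12,437.46 × ((1 + 0.006)^8 − 1) = CHF 609.6866…
Total = CHF 12,437.46 + CHF 1,741.2444 + CHF 609.6866… = CHF 14,788.39

CHF 14,788.39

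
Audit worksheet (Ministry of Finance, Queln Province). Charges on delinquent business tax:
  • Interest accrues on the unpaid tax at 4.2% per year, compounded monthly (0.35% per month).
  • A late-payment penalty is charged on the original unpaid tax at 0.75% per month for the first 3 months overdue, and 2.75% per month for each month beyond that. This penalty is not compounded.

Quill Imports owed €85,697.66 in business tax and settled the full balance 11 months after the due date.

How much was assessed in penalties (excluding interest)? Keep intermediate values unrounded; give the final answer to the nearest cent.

Penalty, months 1–3: 3 × 0.75% × €85,697.66 = €1,928.20…
Penalty, months 4–11: 8 × 2.75% × €85,697.66 = €18,853.49…
Total penalty = €1,928.20… + €18,853.49… = €20,781.68

€20,781.68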